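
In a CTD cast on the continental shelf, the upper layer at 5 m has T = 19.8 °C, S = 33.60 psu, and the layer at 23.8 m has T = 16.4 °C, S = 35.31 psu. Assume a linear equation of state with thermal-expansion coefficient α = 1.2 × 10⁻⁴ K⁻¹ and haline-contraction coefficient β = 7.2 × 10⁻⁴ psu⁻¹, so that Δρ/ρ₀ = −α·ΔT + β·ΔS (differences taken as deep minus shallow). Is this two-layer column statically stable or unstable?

stable

ΔT = 16.4 − 19.8 = -3.4 K and ΔS = 35.31 − 33.60 = +1.71 psu (deep − shallow).
−αΔT = 4.08 × 10⁻⁴; βΔS = 1.2312 × 10⁻³; sum Δρ/ρ₀ = 1.6392 × 10⁻³.
Δρ/ρ₀ > 0, so Δρ > 0: deeper water is denser → statically stable.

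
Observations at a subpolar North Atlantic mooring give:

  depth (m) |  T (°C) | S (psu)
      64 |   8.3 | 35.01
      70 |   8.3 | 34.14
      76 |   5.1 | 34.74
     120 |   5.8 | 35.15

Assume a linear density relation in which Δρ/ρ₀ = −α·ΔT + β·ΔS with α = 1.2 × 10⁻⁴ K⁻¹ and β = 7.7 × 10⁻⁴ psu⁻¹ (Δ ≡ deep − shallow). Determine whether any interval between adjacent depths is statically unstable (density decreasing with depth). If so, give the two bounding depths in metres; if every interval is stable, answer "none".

Evaluate Δρ/ρ₀ = −αΔT + βΔS across each adjacent pair:
  64–70 m: −αΔT+βΔS = −(1.2 × 10⁻⁴)(+0.0)+(7.7 × 10⁻⁴)(-0.87) = -6.7 × 10⁻⁴ → UNSTABLE
  70–76 m: −αΔT+βΔS = −(1.2 × 10⁻⁴)(-3.2)+(7.7 × 10⁻⁴)(+0.60) = 8.5 × 10⁻⁴ → stable
  76–120 m: −αΔT+βΔS = −(1.2 × 10⁻⁴)(+0.7)+(7.7 × 10⁻⁴)(+0.41) = 2.3 × 10⁻⁴ → stable
The 64–70 m interval has Δρ < 0: lighter water underlies denser water.

64–70 m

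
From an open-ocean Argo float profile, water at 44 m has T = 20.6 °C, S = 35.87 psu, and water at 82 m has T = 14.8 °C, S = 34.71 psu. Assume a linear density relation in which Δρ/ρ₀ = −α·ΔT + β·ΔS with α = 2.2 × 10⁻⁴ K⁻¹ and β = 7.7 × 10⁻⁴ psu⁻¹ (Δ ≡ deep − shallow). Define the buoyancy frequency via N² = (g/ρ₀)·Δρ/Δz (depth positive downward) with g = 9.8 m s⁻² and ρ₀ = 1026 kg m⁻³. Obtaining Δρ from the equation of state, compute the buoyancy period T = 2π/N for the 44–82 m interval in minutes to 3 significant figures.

10.5 min

ΔT = -5.8 K, ΔS = -1.16 psu (deep − shallow).
Δρ/ρ₀ = −αΔT + βΔS = 1.276 × 10⁻³ − 8.932 × 10⁻⁴ = 3.828 × 10⁻⁴, so Δρ ≈ 0.3928 kg m⁻³.
N² = (g/ρ₀)·Δρ/Δz = g·(Δρ/ρ₀)/Δz = 9.8 × 3.828 × 10⁻⁴ / 38 = 9.8722 × 10⁻⁵ s⁻².
N = √(9.8722 × 10⁻⁵) = 9.9359 × 10⁻³ rad s⁻¹ → T = 2π/N = 632.37 s = 10.540 min ≈ 10.5 min.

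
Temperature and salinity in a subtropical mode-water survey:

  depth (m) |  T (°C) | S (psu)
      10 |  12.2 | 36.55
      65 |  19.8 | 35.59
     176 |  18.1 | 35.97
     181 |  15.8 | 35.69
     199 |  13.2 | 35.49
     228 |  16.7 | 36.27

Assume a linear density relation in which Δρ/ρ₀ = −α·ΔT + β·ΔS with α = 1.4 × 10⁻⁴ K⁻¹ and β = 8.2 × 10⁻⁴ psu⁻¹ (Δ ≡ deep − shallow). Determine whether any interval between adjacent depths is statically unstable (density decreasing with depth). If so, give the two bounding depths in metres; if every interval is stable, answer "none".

10–65 m

Evaluate Δρ/ρ₀ = −αΔT + βΔS across each adjacent pair:
  10–65 m: −αΔT+βΔS = −(1.4 × 10⁻⁴)(+7.6)+(8.2 × 10⁻⁴)(-0.96) = -1.9 × 10⁻³ → UNSTABLE
  65–176 m: −αΔT+βΔS = −(1.4 × 10⁻⁴)(-1.7)+(8.2 × 10⁻⁴)(+0.38) = 5.5 × 10⁻⁴ → stable
  176–181 m: −αΔT+βΔS = −(1.4 × 10⁻⁴)(-2.3)+(8.2 × 10⁻⁴)(-0.28) = 9.2 × 10⁻⁵ → stable
  181–199 m: −αΔT+βΔS = −(1.4 × 10⁻⁴)(-2.6)+(8.2 × 10⁻⁴)(-0.20) = 2.0 × 10⁻⁴ → stable
  199–228 m: −αΔT+βΔS = −(1.4 × 10⁻⁴)(+3.5)+(8.2 × 10⁻⁴)(+0.78) = 1.5 × 10⁻⁴ → stable
The 10–65 m interval has Δρ < 0: lighter water underlies denser water.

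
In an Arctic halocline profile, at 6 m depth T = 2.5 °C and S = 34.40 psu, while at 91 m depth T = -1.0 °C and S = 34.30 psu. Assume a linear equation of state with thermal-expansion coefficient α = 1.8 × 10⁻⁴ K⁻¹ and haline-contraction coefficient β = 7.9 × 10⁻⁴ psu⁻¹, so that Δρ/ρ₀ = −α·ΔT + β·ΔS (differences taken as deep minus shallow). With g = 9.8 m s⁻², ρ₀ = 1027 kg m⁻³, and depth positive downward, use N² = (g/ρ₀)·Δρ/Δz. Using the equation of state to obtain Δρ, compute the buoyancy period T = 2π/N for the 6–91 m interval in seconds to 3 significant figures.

788 s

ΔT = -3.5 K, ΔS = -0.10 psu (deep − shallow).
Δρ/ρ₀ = −αΔT + βΔS = 6.30 × 10⁻⁴ − 7.90 × 10⁻⁵ = 5.51 × 10⁻⁴, so Δρ ≈ 0.5659 kg m⁻³.
N² = (g/ρ₀)·Δρ/Δz = g·(Δρ/ρ₀)/Δz = 9.8 × 5.51 × 10⁻⁴ / 85 = 6.3527 × 10⁻⁵ s⁻².
N = √(6.3527 × 10⁻⁵) = 7.9704 × 10⁻³ rad s⁻¹ → T = 2π/N = 788.31 s ≈ 788 s.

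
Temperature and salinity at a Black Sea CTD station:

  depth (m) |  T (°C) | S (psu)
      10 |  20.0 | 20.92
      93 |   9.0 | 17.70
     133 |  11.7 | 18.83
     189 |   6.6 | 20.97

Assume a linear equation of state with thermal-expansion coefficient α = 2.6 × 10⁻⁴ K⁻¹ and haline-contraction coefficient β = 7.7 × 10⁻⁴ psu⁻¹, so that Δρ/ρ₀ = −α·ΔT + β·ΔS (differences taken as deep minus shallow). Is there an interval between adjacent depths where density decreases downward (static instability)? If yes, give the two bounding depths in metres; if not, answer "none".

none

Evaluate Δρ/ρ₀ = −αΔT + βΔS across each adjacent pair:
  10–93 m: −αΔT+βΔS = −(2.6 × 10⁻⁴)(-11.0)+(7.7 × 10⁻⁴)(-3.22) = 3.8 × 10⁻⁴ → stable
  93–133 m: −αΔT+βΔS = −(2.6 × 10⁻⁴)(+2.7)+(7.7 × 10⁻⁴)(+1.13) = 1.7 × 10⁻⁴ → stable
  133–189 m: −αΔT+βΔS = −(2.6 × 10⁻⁴)(-5.1)+(7.7 × 10⁻⁴)(+2.14) = 3.0 × 10⁻³ → stable
Every interval has Δρ > 0: the column is stably stratified throughout.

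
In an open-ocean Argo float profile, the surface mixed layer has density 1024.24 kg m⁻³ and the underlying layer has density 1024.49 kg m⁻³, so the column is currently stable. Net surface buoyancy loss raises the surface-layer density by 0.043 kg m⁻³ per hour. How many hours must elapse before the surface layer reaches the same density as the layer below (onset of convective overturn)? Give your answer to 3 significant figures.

Density deficit of the surface layer: 1024.49 − 1024.24 = 0.25 kg m⁻³.
Required change = 0.25 / 0.043 = 5.81 hours.

5.81 hours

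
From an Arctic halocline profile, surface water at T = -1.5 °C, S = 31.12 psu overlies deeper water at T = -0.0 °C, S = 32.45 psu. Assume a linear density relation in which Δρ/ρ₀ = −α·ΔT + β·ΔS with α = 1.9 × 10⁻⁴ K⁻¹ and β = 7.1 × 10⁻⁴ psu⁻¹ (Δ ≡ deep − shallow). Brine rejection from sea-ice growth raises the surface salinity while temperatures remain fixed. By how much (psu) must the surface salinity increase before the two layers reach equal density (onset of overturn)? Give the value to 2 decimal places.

Neutral buoyancy requires −α(T_deep − T_surf) + β(S_deep − S_surf′) = 0.
S_surf′ = S_deep − (α/β)·ΔT = 32.45 − (1.9 × 10⁻⁴/7.1 × 10⁻⁴)·(+1.5) = 32.0486 psu.
Increase required: 32.0486 − 31.12 = 0.9286 psu.

0.93 psu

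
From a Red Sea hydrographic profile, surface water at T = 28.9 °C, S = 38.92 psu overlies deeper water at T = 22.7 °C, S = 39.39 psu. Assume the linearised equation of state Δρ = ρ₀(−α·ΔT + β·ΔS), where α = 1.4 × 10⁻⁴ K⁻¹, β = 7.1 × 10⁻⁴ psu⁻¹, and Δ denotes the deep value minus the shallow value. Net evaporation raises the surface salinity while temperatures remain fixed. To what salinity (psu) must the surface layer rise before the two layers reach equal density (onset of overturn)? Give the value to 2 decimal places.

Neutral buoyancy requires −α(T_deep − T_surf) + β(S_deep − S_surf′) = 0.
S_surf′ = S_deep − (α/β)·ΔT = 39.39 − (1.4 × 10⁻⁴/7.1 × 10⁻⁴)·(-6.2) = 40.6125 psu.
Increase required: 40.6125 − 38.92 = 1.6925 psu.

40.61 psu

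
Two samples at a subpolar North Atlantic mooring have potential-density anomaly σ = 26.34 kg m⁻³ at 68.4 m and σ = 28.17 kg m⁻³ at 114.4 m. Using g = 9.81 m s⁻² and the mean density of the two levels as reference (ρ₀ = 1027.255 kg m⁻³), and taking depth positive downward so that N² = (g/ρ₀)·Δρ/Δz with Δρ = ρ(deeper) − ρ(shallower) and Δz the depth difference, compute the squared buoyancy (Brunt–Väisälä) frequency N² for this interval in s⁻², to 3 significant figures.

Δρ = 1028.17 − 1026.34 = 1.83 kg m⁻³ over Δz = 114.4 − 68.4 = 46 m.
N² = (9.81/1027.255) × (1.83/46) = 3.7991 × 10⁻⁴ s⁻² ≈ 3.80 × 10⁻⁴ s⁻².

3.80 × 10⁻⁴ s⁻²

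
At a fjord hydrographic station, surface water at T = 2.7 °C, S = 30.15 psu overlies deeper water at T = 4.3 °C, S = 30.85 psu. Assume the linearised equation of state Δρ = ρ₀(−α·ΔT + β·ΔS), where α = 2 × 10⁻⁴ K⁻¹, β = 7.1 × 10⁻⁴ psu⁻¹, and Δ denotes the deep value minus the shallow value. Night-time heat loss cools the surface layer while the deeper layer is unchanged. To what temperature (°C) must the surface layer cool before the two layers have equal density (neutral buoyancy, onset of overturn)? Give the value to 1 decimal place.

Neutral buoyancy requires Δρ = 0, i.e. −α(T_deep − T_surf′) + β(S_deep − S_surf) = 0.
T_surf′ = T_deep − (β/α)·ΔS = 4.3 − (7.1 × 10⁻⁴/2 × 10⁻⁴)·(+0.70) = 1.815 °C.
Cooling required: 2.7 − (1.815) = 0.885 °C.

1.8 °C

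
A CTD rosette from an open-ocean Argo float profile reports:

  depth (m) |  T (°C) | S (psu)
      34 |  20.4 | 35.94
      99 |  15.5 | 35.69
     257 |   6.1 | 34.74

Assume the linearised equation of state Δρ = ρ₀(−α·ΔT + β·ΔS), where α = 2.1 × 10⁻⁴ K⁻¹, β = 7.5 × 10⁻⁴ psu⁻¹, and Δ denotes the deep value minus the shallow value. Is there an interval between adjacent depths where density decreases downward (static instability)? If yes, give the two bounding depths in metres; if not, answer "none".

Evaluate Δρ/ρ₀ = −αΔT + βΔS across each adjacent pair:
  34–99 m: −αΔT+βΔS = −(2.1 × 10⁻⁴)(-4.9)+(7.5 × 10⁻⁴)(-0.25) = 8.4 × 10⁻⁴ → stable
  99–257 m: −αΔT+βΔS = −(2.1 × 10⁻⁴)(-9.4)+(7.5 × 10⁻⁴)(-0.95) = 1.3 × 10⁻³ → stable
Every interval has Δρ > 0: the column is stably stratified throughout.

none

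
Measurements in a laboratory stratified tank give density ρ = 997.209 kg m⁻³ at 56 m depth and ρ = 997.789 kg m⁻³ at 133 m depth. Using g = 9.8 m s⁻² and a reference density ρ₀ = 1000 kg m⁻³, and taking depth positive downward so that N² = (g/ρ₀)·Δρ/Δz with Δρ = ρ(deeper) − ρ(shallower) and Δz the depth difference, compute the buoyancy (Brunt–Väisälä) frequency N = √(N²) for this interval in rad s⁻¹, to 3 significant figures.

8.59 × 10⁻³ rad s⁻¹

Δρ = 997.789 − 997.209 = 0.580 kg m⁻³ over Δz = 133 − 56 = 77 m.
N² = (9.8/1000) × (0.580/77) = 7.3818 × 10⁻⁵ s⁻².
N = √(7.3818 × 10⁻⁵) = 8.5917 × 10⁻³ rad s⁻¹ ≈ 8.59 × 10⁻³ rad s⁻¹.
N² > 0, so the interval is statically stable.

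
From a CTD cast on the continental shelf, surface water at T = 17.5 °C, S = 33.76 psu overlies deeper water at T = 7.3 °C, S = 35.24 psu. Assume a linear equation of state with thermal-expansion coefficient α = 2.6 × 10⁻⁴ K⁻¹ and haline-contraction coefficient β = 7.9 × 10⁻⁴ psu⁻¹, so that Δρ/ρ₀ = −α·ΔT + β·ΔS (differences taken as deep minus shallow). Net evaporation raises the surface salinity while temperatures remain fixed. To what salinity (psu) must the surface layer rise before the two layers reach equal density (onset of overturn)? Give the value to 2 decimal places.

38.60 psu

Neutral buoyancy requires −α(T_deep − T_surf) + β(S_deep − S_surf′) = 0.
S_surf′ = S_deep − (α/β)·ΔT = 35.24 − (2.6 × 10⁻⁴/7.9 × 10⁻⁴)·(-10.2) = 38.5970 psu.
Increase required: 38.5970 − 33.76 = 4.8370 psu.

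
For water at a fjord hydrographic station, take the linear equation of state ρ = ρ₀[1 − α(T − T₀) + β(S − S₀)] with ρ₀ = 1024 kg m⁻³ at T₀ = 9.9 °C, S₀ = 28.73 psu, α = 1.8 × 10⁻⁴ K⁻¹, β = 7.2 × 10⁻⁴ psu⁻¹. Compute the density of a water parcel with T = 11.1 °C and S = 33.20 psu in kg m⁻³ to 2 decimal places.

1027.07 kg m⁻³

T − T₀ = +1.2 K, S − S₀ = +4.47 psu.
Bracket = 1 − α·(+1.2) + β·(+4.47) = 1 + (3.0024 × 10⁻³) = 1.0030024.
ρ = 1024 × 1.0030024 = 1027.07 kg m⁻³.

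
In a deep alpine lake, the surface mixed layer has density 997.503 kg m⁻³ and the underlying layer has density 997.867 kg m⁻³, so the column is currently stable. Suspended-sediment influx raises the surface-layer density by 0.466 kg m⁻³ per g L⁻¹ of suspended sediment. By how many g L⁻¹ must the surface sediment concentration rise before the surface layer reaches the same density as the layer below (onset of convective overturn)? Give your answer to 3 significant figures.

0.781 g L⁻¹

Density deficit of the surface layer: 997.867 − 997.503 = 0.364 kg m⁻³.
Required change = 0.364 / 0.466 = 0.781 g L⁻¹.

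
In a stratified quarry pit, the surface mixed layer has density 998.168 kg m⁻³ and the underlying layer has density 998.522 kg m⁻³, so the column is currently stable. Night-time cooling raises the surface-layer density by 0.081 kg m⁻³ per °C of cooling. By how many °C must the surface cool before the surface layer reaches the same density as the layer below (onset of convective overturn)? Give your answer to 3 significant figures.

Density deficit of the surface layer: 998.522 − 998.168 = 0.354 kg m⁻³.
Required change = 0.354 / 0.081 = 4.37 °C.

4.37 °C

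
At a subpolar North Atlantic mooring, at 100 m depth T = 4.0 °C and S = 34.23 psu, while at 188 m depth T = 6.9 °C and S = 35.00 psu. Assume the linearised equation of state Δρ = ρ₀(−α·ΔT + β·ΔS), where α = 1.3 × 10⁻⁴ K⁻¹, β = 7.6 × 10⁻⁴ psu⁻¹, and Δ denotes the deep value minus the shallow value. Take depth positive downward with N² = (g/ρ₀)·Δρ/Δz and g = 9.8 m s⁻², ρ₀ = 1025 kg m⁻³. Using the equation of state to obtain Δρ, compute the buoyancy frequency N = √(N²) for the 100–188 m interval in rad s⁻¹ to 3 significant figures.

ΔT = +2.9 K, ΔS = +0.77 psu (deep − shallow).
Δρ/ρ₀ = −αΔT + βΔS = -3.77 × 10⁻⁴ + 5.852 × 10⁻⁴ = 2.082 × 10⁻⁴, so Δρ ≈ 0.2134 kg m⁻³.
N² = (g/ρ₀)·Δρ/Δz = g·(Δρ/ρ₀)/Δz = 9.8 × 2.082 × 10⁻⁴ / 88 = 2.3186 × 10⁻⁵ s⁻².
N = √(2.3186 × 10⁻⁵) = 4.8152 × 10⁻³ rad s⁻¹ ≈ 4.82 × 10⁻³ rad s⁻¹.

4.82 × 10⁻³ rad s⁻¹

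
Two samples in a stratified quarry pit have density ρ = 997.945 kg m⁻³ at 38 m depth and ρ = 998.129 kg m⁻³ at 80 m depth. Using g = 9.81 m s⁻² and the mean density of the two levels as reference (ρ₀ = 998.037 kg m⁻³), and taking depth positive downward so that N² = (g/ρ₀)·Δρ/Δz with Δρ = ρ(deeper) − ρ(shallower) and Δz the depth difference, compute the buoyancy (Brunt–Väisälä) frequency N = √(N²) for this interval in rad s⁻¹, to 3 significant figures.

Δρ = 998.129 − 997.945 = 0.184 kg m⁻³ over Δz = 80 − 38 = 42 m.
N² = (9.81/998.037) × (0.184/42) = 4.3062 × 10⁻⁵ s⁻².
N = √(4.3062 × 10⁻⁵) = 6.5622 × 10⁻³ rad s⁻¹ ≈ 6.56 × 10⁻³ rad s⁻¹.

6.56 × 10⁻³ rad s⁻¹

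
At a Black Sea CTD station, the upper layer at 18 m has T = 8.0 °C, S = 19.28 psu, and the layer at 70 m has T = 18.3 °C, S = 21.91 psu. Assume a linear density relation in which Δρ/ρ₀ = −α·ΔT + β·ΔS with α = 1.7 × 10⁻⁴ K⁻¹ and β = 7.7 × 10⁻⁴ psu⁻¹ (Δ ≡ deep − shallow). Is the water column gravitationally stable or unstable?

ΔT = 18.3 − 8.0 = +10.3 K and ΔS = 21.91 − 19.28 = +2.63 psu (deep − shallow).
−αΔT = -1.751 × 10⁻³; βΔS = 2.0251 × 10⁻³; sum Δρ/ρ₀ = 2.741 × 10⁻⁴.
Δρ/ρ₀ > 0, so Δρ > 0: deeper water is denser → statically stable.

stable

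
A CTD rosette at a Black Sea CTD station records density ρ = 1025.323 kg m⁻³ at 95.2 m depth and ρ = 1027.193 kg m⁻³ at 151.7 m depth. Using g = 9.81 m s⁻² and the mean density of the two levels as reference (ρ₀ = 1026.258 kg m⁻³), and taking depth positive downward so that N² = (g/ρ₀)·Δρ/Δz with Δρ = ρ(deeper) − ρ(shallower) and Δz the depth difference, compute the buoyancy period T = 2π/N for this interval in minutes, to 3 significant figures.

Δρ = 1027.193 − 1025.323 = 1.870 kg m⁻³ over Δz = 151.7 − 95.2 = 56.5 m.
N² = (9.81/1026.258) × (1.870/56.5) = 3.1638 × 10⁻⁴ s⁻².
N = √(3.1638 × 10⁻⁴) = 0.017787 rad s⁻¹, so T = 2π/N = 353.25 s = 5.8875 min ≈ 5.89 min.

5.89 min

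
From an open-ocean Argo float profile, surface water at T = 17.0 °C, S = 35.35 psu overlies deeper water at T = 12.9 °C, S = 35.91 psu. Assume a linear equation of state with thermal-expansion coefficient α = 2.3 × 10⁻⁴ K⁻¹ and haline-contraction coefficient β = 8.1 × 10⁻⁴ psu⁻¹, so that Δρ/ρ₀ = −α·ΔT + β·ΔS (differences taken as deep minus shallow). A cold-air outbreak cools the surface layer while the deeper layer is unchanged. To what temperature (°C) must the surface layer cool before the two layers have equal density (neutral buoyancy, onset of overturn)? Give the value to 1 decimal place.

Neutral buoyancy requires Δρ = 0, i.e. −α(T_deep − T_surf′) + β(S_deep − S_surf) = 0.
T_surf′ = T_deep − (β/α)·ΔS = 12.9 − (8.1 × 10⁻⁴/2.3 × 10⁻⁴)·(+0.56) = 10.928 °C.
Cooling required: 17.0 − (10.928) = 6.072 °C.

10.9 °C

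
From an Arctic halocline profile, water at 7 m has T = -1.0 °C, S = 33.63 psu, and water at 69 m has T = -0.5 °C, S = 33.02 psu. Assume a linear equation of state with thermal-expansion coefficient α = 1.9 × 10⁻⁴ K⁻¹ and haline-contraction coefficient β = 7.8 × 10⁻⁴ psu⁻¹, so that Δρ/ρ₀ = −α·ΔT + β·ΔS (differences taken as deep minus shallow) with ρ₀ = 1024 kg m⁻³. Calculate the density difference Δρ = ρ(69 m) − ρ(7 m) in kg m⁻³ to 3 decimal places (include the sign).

-0.584 kg m⁻³

ΔT = +0.5 K, ΔS = -0.61 psu (deep − shallow).
Δρ/ρ₀ = −(1.9 × 10⁻⁴)(+0.5) + (7.8 × 10⁻⁴)(-0.61) = -5.708 × 10⁻⁴.
Δρ = 1024 × (-5.708 × 10⁻⁴) = -0.584 kg m⁻³.
Negative Δρ: lighter below, statically unstable.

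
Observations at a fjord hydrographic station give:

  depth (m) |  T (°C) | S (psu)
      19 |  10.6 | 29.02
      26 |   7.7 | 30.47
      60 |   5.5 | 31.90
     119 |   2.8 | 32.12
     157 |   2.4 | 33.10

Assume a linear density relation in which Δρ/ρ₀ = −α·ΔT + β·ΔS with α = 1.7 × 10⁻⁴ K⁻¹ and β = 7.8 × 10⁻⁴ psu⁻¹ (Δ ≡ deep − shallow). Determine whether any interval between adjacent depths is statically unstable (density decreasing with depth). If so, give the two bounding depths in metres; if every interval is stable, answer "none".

none

Evaluate Δρ/ρ₀ = −αΔT + βΔS across each adjacent pair:
  19–26 m: −αΔT+βΔS = −(1.7 × 10⁻⁴)(-2.9)+(7.8 × 10⁻⁴)(+1.45) = 1.6 × 10⁻³ → stable
  26–60 m: −αΔT+βΔS = −(1.7 × 10⁻⁴)(-2.2)+(7.8 × 10⁻⁴)(+1.43) = 1.5 × 10⁻³ → stable
  60–119 m: −αΔT+βΔS = −(1.7 × 10⁻⁴)(-2.7)+(7.8 × 10⁻⁴)(+0.22) = 6.3 × 10⁻⁴ → stable
  119–157 m: −αΔT+βΔS = −(1.7 × 10⁻⁴)(-0.4)+(7.8 × 10⁻⁴)(+0.98) = 8.3 × 10⁻⁴ → stable
Every interval has Δρ > 0: the column is stably stratified throughout.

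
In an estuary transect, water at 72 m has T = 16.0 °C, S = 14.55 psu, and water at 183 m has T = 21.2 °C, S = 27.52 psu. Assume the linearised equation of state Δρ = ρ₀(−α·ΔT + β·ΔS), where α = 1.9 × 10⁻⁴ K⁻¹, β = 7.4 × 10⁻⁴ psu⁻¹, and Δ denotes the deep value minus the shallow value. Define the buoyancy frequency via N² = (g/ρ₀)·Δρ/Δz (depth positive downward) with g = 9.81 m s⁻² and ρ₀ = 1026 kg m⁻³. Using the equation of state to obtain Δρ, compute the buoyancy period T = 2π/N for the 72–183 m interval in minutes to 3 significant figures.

3.80 min

ΔT = +5.2 K, ΔS = +12.97 psu (deep − shallow).
Δρ/ρ₀ = −αΔT + βΔS = -9.88 × 10⁻⁴ + 9.5978 × 10⁻³ = 8.6098 × 10⁻³, so Δρ ≈ 8.834 kg m⁻³.
N² = (g/ρ₀)·Δρ/Δz = g·(Δρ/ρ₀)/Δz = 9.81 × 8.6098 × 10⁻³ / 111 = 7.6092 × 10⁻⁴ s⁻².
N = √(7.6092 × 10⁻⁴) = 0.027585 rad s⁻¹ → T = 2π/N = 227.78 s = 3.7963 min ≈ 3.80 min.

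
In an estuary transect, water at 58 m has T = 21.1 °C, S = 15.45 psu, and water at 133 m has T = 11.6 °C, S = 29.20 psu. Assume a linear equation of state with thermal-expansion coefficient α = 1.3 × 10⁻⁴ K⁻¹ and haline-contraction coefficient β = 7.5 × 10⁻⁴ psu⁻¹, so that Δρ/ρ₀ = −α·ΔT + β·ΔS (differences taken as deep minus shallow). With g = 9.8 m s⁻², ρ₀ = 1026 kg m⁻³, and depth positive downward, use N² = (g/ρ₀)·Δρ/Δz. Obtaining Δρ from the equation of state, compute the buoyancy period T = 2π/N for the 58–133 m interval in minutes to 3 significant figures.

ΔT = -9.5 K, ΔS = +13.75 psu (deep − shallow).
Δρ/ρ₀ = −αΔT + βΔS = 1.235 × 10⁻³ + 0.0103125 = 0.0115475, so Δρ ≈ 11.85 kg m⁻³.
N² = (g/ρ₀)·Δρ/Δz = g·(Δρ/ρ₀)/Δz = 9.8 × 0.0115475 / 75 = 1.5089 × 10⁻³ s⁻².
N = √(1.5089 × 10⁻³) = 0.038845 rad s⁻¹ → T = 2π/N = 161.75 s = 2.6958 min ≈ 2.70 min.

2.70 min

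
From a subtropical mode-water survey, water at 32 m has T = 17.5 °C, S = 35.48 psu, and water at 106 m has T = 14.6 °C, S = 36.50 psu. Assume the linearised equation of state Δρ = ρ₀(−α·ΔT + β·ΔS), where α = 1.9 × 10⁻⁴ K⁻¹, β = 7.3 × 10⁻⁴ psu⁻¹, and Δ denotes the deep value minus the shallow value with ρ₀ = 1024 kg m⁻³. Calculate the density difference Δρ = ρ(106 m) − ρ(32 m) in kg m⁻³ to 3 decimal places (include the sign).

+1.327 kg m⁻³

ΔT = -2.9 K, ΔS = +1.02 psu (deep − shallow).
Δρ/ρ₀ = −(1.9 × 10⁻⁴)(-2.9) + (7.3 × 10⁻⁴)(+1.02) = 1.2956 × 10⁻³.
Δρ = 1024 × (1.2956 × 10⁻³) = +1.327 kg m⁻³.
Positive Δρ: denser below, stable.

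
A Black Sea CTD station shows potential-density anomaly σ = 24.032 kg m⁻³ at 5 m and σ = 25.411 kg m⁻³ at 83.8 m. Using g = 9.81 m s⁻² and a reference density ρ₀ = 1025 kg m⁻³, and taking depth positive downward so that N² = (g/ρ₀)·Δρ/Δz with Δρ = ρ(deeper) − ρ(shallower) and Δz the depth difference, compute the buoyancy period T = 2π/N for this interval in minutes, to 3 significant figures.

8.09 min

Δρ = 1025.411 − 1024.032 = 1.379 kg m⁻³ over Δz = 83.8 − 5 = 78.8 m.
N² = (9.81/1025) × (1.379/78.8) = 1.6749 × 10⁻⁴ s⁻².
N = √(1.6749 × 10⁻⁴) = 0.012942 rad s⁻¹, so T = 2π/N = 485.49 s = 8.0915 min ≈ 8.09 min.
A positive N² confirms static stability across the interval.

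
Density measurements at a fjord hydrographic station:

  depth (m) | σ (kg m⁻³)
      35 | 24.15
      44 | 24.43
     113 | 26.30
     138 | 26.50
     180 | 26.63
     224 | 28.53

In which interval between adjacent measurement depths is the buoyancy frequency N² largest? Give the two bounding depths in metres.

180–224 m

Compute the density gradient over each adjacent pair:
  35–44 m: Δρ/Δz = 0.28/9 = 0.031 kg m⁻⁴
  44–113 m: Δρ/Δz = 1.87/69 = 0.027 kg m⁻⁴
  113–138 m: Δρ/Δz = 0.20/25 = 8.0 × 10⁻³ kg m⁻⁴
  138–180 m: Δρ/Δz = 0.13/42 = 3.1 × 10⁻³ kg m⁻⁴
  180–224 m: Δρ/Δz = 1.90/44 = 0.043 kg m⁻⁴
The largest gradient is in the 180–224 m interval — the pycnocline.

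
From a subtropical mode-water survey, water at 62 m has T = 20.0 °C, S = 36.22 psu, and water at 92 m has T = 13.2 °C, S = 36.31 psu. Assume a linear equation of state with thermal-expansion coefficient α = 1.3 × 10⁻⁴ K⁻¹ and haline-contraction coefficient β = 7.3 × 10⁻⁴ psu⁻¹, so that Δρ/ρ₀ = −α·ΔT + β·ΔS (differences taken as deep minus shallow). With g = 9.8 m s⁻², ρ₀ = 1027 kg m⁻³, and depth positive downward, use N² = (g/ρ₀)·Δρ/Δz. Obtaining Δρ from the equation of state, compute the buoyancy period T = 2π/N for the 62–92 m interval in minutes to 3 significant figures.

ΔT = -6.8 K, ΔS = +0.09 psu (deep − shallow).
Δρ/ρ₀ = −αΔT + βΔS = 8.84 × 10⁻⁴ + 6.57 × 10⁻⁵ = 9.497 × 10⁻⁴, so Δρ ≈ 0.9753 kg m⁻³.
N² = (g/ρ₀)·Δρ/Δz = g·(Δρ/ρ₀)/Δz = 9.8 × 9.497 × 10⁻⁴ / 30 = 3.1024 × 10⁻⁴ s⁻².
N = √(3.1024 × 10⁻⁴) = 0.017614 rad s⁻¹ → T = 2π/N = 356.72 s = 5.9453 min ≈ 5.95 min.

5.95 min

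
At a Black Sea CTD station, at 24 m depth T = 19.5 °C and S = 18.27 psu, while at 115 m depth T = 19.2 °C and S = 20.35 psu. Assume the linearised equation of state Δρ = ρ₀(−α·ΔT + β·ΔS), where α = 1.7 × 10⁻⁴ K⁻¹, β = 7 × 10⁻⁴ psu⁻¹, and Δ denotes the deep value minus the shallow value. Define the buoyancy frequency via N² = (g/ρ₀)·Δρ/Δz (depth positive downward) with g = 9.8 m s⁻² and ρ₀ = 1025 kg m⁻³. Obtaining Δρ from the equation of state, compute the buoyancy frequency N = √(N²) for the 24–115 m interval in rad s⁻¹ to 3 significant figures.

ΔT = -0.3 K, ΔS = +2.08 psu (deep − shallow).
Δρ/ρ₀ = −αΔT + βΔS = 5.10 × 10⁻⁵ + 1.456 × 10⁻³ = 1.507 × 10⁻³, so Δρ ≈ 1.545 kg m⁻³.
N² = (g/ρ₀)·Δρ/Δz = g·(Δρ/ρ₀)/Δz = 9.8 × 1.507 × 10⁻³ / 91 = 1.6229 × 10⁻⁴ s⁻².
N = √(1.6229 × 10⁻⁴) = 0.012739 rad s⁻¹ ≈ 0.0127 rad s⁻¹.

0.0127 rad s⁻¹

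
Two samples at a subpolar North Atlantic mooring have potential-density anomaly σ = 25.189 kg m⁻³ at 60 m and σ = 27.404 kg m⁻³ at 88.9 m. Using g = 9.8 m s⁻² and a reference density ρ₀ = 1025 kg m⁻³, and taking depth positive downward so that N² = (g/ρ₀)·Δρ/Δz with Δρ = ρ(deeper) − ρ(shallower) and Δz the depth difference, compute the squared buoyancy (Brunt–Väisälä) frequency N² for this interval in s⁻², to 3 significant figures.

Δρ = 1027.404 − 1025.189 = 2.215 kg m⁻³ over Δz = 88.9 − 60 = 28.9 m.
N² = (9.8/1025) × (2.215/28.9) = 7.3279 × 10⁻⁴ s⁻² ≈ 7.33 × 10⁻⁴ s⁻².

7.33 × 10⁻⁴ s⁻²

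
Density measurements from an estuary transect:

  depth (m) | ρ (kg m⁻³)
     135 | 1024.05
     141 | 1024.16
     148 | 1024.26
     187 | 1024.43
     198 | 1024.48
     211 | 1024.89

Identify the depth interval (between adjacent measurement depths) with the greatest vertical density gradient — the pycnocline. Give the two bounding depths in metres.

Compute the density gradient over each adjacent pair:
  135–141 m: Δρ/Δz = 0.11/6 = 0.018 kg m⁻⁴
  141–148 m: Δρ/Δz = 0.10/7 = 0.014 kg m⁻⁴
  148–187 m: Δρ/Δz = 0.17/39 = 4.4 × 10⁻³ kg m⁻⁴
  187–198 m: Δρ/Δz = 0.05/11 = 4.5 × 10⁻³ kg m⁻⁴
  198–211 m: Δρ/Δz = 0.41/13 = 0.032 kg m⁻⁴
The largest gradient is in the 198–211 m interval — the pycnocline.

198–211 m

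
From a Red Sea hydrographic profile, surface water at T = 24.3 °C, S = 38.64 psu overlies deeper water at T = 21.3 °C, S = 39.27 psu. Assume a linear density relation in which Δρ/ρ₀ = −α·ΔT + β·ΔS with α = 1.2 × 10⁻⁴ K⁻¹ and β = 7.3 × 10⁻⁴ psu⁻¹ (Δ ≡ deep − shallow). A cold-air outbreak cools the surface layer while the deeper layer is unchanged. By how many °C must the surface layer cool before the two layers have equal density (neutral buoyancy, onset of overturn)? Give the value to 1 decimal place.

Neutral buoyancy requires Δρ = 0, i.e. −α(T_deep − T_surf′) + β(S_deep − S_surf) = 0.
T_surf′ = T_deep − (β/α)·ΔS = 21.3 − (7.3 × 10⁻⁴/1.2 × 10⁻⁴)·(+0.63) = 17.468 °C.
Cooling required: 24.3 − (17.468) = 6.832 °C.

6.8 °C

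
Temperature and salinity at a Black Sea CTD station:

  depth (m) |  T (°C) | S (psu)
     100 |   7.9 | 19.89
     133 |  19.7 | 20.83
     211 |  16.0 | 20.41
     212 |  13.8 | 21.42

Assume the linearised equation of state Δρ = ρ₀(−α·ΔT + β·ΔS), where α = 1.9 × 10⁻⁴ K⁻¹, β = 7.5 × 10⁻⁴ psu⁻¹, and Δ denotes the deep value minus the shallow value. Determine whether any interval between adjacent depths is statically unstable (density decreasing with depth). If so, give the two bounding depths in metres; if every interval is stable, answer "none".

Evaluate Δρ/ρ₀ = −αΔT + βΔS across each adjacent pair:
  100–133 m: −αΔT+βΔS = −(1.9 × 10⁻⁴)(+11.8)+(7.5 × 10⁻⁴)(+0.94) = -1.5 × 10⁻³ → UNSTABLE
  133–211 m: −αΔT+βΔS = −(1.9 × 10⁻⁴)(-3.7)+(7.5 × 10⁻⁴)(-0.42) = 3.9 × 10⁻⁴ → stable
  211–212 m: −αΔT+βΔS = −(1.9 × 10⁻⁴)(-2.2)+(7.5 × 10⁻⁴)(+1.01) = 1.2 × 10⁻³ → stable
The 100–133 m interval has Δρ < 0: lighter water underlies denser water.

100–133 m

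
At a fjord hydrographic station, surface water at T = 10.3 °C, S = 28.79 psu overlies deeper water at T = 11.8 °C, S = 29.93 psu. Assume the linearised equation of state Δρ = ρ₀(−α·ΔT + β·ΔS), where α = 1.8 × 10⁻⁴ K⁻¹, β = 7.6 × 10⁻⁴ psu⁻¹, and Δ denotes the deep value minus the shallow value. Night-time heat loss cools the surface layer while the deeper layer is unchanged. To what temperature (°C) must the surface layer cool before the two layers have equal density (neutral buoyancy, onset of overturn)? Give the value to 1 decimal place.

7.0 °C

Neutral buoyancy requires Δρ = 0, i.e. −α(T_deep − T_surf′) + β(S_deep − S_surf) = 0.
T_surf′ = T_deep − (β/α)·ΔS = 11.8 − (7.6 × 10⁻⁴/1.8 × 10⁻⁴)·(+1.14) = 6.987 °C.
Cooling required: 10.3 − (6.987) = 3.313 °C.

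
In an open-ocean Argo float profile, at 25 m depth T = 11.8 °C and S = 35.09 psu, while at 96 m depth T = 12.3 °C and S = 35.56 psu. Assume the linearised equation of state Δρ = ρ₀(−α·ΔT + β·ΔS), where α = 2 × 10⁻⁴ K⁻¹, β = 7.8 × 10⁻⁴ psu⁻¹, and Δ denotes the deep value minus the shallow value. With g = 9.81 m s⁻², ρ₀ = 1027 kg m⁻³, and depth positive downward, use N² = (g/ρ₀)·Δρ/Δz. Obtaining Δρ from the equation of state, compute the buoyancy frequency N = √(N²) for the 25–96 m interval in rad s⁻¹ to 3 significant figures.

ΔT = +0.5 K, ΔS = +0.47 psu (deep − shallow).
Δρ/ρ₀ = −αΔT + βΔS = -1.00 × 10⁻⁴ + 3.666 × 10⁻⁴ = 2.666 × 10⁻⁴, so Δρ ≈ 0.2738 kg m⁻³.
N² = (g/ρ₀)·Δρ/Δz = g·(Δρ/ρ₀)/Δz = 9.81 × 2.666 × 10⁻⁴ / 71 = 3.6836 × 10⁻⁵ s⁻².
N = √(3.6836 × 10⁻⁵) = 6.0693 × 10⁻³ rad s⁻¹ ≈ 6.07 × 10⁻³ rad s⁻¹.

6.07 × 10⁻³ rad s⁻¹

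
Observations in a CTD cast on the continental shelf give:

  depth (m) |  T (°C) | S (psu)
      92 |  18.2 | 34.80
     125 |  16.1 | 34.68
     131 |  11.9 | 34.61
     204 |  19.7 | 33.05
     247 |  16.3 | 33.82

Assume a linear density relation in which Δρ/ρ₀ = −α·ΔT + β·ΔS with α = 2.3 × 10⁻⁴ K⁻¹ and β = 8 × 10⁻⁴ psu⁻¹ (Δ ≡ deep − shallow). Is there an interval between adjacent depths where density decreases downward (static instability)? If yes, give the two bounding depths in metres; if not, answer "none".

131–204 m

Evaluate Δρ/ρ₀ = −αΔT + βΔS across each adjacent pair:
  92–125 m: −αΔT+βΔS = −(2.3 × 10⁻⁴)(-2.1)+(8 × 10⁻⁴)(-0.12) = 3.9 × 10⁻⁴ → stable
  125–131 m: −αΔT+βΔS = −(2.3 × 10⁻⁴)(-4.2)+(8 × 10⁻⁴)(-0.07) = 9.1 × 10⁻⁴ → stable
  131–204 m: −αΔT+βΔS = −(2.3 × 10⁻⁴)(+7.8)+(8 × 10⁻⁴)(-1.56) = -3.0 × 10⁻³ → UNSTABLE
  204–247 m: −αΔT+βΔS = −(2.3 × 10⁻⁴)(-3.4)+(8 × 10⁻⁴)(+0.77) = 1.4 × 10⁻³ → stable
The 131–204 m interval has Δρ < 0: lighter water underlies denser water.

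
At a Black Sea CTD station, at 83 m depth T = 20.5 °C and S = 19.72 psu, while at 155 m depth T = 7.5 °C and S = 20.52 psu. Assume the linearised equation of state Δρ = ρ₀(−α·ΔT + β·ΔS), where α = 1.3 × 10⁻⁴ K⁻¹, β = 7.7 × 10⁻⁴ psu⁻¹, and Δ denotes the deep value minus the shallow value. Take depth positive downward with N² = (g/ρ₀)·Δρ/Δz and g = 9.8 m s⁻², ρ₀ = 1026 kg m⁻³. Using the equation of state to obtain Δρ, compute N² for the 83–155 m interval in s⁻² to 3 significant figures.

3.14 × 10⁻⁴ s⁻²

ΔT = -13.0 K, ΔS = +0.80 psu (deep − shallow).
Δρ/ρ₀ = −αΔT + βΔS = 1.69 × 10⁻³ + 6.16 × 10⁻⁴ = 2.306 × 10⁻³, so Δρ ≈ 2.366 kg m⁻³.
N² = (g/ρ₀)·Δρ/Δz = g·(Δρ/ρ₀)/Δz = 9.8 × 2.306 × 10⁻³ / 72 = 3.1387 × 10⁻⁴ s⁻² ≈ 3.14 × 10⁻⁴ s⁻².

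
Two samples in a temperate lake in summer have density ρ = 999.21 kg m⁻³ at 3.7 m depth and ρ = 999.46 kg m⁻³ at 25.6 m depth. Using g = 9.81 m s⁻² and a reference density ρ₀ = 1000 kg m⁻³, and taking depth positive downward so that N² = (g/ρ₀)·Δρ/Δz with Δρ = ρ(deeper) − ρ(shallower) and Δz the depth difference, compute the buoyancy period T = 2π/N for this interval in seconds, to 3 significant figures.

Δρ = 999.46 − 999.21 = 0.25 kg m⁻³ over Δz = 25.6 − 3.7 = 21.9 m.
N² = (9.81/1000) × (0.25/21.9) = 1.1199 × 10⁻⁴ s⁻².
N = √(1.1199 × 10⁻⁴) = 0.010583 rad s⁻¹, so T = 2π/N = 593.71 s ≈ 594 s.

594 s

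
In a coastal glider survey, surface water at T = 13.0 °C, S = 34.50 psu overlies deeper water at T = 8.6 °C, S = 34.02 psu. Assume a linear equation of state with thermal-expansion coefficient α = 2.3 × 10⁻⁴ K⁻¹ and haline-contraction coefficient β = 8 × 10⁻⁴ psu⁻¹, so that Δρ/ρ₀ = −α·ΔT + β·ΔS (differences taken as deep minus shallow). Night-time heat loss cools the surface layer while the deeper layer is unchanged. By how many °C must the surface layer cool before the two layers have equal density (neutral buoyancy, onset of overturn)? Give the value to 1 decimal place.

2.7 °C

Neutral buoyancy requires Δρ = 0, i.e. −α(T_deep − T_surf′) + β(S_deep − S_surf) = 0.
T_surf′ = T_deep − (β/α)·ΔS = 8.6 − (8 × 10⁻⁴/2.3 × 10⁻⁴)·(-0.48) = 10.270 °C.
Cooling required: 13.0 − (10.270) = 2.730 °C.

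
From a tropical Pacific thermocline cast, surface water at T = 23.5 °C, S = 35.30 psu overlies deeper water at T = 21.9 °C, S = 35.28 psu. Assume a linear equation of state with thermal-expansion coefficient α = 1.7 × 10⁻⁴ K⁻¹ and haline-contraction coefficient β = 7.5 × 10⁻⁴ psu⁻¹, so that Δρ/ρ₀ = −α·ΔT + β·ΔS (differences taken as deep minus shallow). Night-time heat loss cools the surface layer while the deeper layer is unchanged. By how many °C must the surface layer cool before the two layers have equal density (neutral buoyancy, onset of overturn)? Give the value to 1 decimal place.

1.5 °C

Neutral buoyancy requires Δρ = 0, i.e. −α(T_deep − T_surf′) + β(S_deep − S_surf) = 0.
T_surf′ = T_deep − (β/α)·ΔS = 21.9 − (7.5 × 10⁻⁴/1.7 × 10⁻⁴)·(-0.02) = 21.988 °C.
Cooling required: 23.5 − (21.988) = 1.512 °C.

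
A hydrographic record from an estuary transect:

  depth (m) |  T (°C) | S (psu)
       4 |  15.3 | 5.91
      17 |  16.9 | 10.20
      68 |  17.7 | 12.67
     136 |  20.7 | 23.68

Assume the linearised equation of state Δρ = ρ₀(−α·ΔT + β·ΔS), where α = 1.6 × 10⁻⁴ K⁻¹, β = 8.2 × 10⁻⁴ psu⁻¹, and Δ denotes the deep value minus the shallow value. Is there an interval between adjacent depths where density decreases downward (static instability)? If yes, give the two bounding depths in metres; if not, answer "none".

Evaluate Δρ/ρ₀ = −αΔT + βΔS across each adjacent pair:
  4–17 m: −αΔT+βΔS = −(1.6 × 10⁻⁴)(+1.6)+(8.2 × 10⁻⁴)(+4.29) = 3.3 × 10⁻³ → stable
  17–68 m: −αΔT+βΔS = −(1.6 × 10⁻⁴)(+0.8)+(8.2 × 10⁻⁴)(+2.47) = 1.9 × 10⁻³ → stable
  68–136 m: −αΔT+βΔS = −(1.6 × 10⁻⁴)(+3.0)+(8.2 × 10⁻⁴)(+11.01) = 8.5 × 10⁻³ → stable
Every interval has Δρ > 0: the column is stably stratified throughout.

none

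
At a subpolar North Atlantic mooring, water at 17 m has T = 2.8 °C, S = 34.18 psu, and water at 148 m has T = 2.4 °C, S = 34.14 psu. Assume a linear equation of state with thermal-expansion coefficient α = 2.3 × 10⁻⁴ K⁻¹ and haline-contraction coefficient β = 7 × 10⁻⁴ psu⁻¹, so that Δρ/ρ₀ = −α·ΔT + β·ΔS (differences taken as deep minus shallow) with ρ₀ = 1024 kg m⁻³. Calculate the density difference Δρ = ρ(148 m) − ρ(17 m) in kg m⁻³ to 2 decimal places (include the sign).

ΔT = -0.4 K, ΔS = -0.04 psu (deep − shallow).
Δρ/ρ₀ = −(2.3 × 10⁻⁴)(-0.4) + (7 × 10⁻⁴)(-0.04) = 6.40 × 10⁻⁵.
Δρ = 1024 × (6.40 × 10⁻⁵) = +0.07 kg m⁻³.
Positive Δρ: denser below, stable.

+0.07 kg m⁻³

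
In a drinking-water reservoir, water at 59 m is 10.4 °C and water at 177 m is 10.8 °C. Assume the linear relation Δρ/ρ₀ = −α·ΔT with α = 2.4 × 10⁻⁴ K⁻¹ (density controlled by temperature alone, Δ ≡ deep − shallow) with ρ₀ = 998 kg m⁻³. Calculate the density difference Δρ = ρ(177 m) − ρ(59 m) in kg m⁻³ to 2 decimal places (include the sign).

ΔT = +0.4 K, Δρ/ρ₀ = −αΔT = -9.60 × 10⁻⁵.
Δρ = 998 × (-9.60 × 10⁻⁵) = -0.10 kg m⁻³.
Negative Δρ: lighter below, statically unstable.

-0.10 kg m⁻³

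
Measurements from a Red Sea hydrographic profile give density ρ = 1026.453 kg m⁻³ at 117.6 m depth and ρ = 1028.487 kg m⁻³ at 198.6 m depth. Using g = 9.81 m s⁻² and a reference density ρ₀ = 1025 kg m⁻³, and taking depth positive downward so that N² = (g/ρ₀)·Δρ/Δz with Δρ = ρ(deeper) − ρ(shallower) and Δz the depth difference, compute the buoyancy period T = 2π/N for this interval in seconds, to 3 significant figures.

Δρ = 1028.487 − 1026.453 = 2.034 kg m⁻³ over Δz = 198.6 − 117.6 = 81 m.
N² = (9.81/1025) × (2.034/81) = 2.4033 × 10⁻⁴ s⁻².
N = √(2.4033 × 10⁻⁴) = 0.015503 rad s⁻¹, so T = 2π/N = 405.29 s ≈ 405 s.
N² > 0, so the interval is statically stable.

405 s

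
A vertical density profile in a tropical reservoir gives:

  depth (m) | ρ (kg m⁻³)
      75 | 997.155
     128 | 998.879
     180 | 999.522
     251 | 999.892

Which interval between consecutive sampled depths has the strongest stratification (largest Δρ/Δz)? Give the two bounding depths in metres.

75–128 m

Compute the density gradient over each adjacent pair:
  75–128 m: Δρ/Δz = 1.724/53 = 0.033 kg m⁻⁴
  128–180 m: Δρ/Δz = 0.643/52 = 0.012 kg m⁻⁴
  180–251 m: Δρ/Δz = 0.370/71 = 5.2 × 10⁻³ kg m⁻⁴
The largest gradient is in the 75–128 m interval — the pycnocline.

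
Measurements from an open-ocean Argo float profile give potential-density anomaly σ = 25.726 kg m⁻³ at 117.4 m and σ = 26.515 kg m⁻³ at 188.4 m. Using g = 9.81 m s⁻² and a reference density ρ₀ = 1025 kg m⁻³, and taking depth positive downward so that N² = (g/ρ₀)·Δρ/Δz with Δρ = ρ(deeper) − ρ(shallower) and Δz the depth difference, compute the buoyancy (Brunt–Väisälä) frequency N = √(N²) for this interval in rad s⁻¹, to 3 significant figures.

0.0103 rad s⁻¹

Δρ = 1026.515 − 1025.726 = 0.789 kg m⁻³ over Δz = 188.4 − 117.4 = 71 m.
N² = (9.81/1025) × (0.789/71) = 1.0636 × 10⁻⁴ s⁻².
N = √(1.0636 × 10⁻⁴) = 0.010313 rad s⁻¹ ≈ 0.0103 rad s⁻¹.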